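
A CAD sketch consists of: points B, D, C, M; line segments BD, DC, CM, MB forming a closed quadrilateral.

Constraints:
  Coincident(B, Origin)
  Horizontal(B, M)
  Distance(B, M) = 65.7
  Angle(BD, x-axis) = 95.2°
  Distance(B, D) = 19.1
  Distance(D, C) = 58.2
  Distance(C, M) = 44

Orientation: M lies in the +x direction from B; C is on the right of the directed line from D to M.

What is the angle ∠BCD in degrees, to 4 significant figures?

13.01°

B is at the origin; B and M share the same y with |BM| = 65.7 and M in +x, so M = (65.7, 0). BD runs at 95.2° with |BD| = 19.1, so D = (-1.731, 19.02). C is determined by |DC| = 58.2 and |CM| = 44.0 together: it lies at the intersection of circle(D, 58.2) and circle(M, 44.0). With |DM| = 70.06, the foot of the radical line on DM is 45.39 from D and the perpendicular offset is √(58.2² − 45.39²) = 36.43. Taking the right-of-DM solution: C = (32.06, -28.36).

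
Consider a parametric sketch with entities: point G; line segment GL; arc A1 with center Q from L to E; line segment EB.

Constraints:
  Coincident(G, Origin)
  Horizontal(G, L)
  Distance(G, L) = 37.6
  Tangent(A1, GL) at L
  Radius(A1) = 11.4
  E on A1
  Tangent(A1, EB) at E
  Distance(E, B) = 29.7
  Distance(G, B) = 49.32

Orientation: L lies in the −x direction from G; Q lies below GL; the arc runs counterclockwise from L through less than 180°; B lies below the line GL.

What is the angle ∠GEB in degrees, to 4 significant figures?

71.47°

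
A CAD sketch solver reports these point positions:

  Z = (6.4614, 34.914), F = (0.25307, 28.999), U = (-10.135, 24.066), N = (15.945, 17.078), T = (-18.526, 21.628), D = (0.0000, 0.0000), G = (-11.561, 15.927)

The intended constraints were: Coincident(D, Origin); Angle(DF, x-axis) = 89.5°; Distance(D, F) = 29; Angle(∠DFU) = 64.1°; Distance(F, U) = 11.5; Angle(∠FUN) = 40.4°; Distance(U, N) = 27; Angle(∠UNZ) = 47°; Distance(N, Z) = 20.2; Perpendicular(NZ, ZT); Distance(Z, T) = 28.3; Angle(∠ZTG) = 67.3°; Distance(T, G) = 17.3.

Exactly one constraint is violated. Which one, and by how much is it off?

Distance(T, G) = 17.3 — off by 8.30.

D = (0.00, 0.00) ✓; DF at 89.50° ✓; |DF| = 29.00 ✓; ∠DFU = 64.10° ✓; |FU| = 11.50 ✓; ∠FUN = 40.40° ✓; |UN| = 27.00 ✓; ∠UNZ = 47.00° ✓; |NZ| = 20.20 ✓; ∠(NZ, ZT) = 90.00° ✓; |ZT| = 28.30 ✓; ∠ZTG = 67.30° ✓; |TG| = 9.001 ✗.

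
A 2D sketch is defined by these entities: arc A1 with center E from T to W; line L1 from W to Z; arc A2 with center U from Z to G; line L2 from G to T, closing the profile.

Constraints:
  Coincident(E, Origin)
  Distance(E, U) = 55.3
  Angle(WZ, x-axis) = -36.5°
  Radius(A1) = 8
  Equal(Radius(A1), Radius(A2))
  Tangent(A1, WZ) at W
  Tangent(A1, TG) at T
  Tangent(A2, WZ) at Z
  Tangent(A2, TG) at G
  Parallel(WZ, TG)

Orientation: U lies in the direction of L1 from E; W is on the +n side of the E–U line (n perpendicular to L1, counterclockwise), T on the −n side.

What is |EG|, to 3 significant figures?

55.9

The slot axis is L1's direction at -36.5°, so u = (cos -36.5°, sin -36.5°) = (0.804, -0.595) and n = (−sin -36.5°, cos -36.5°) = (0.595, 0.804). E is at the origin and U lies 55.3 along u from E, so U = 55.3·u = (44.5, -32.9). Tangency of A1 to both parallel lines with radius 8.0 puts W and T at E ± 8.0·n: W = (4.76, 6.43), T = (-4.76, -6.43). Equal radii place Z and G the same way about U: Z = U + 8.0·n = (49.2, -26.5), G = U − 8.0·n = (39.7, -39.3). Then |EG| = |G − E| = 55.9.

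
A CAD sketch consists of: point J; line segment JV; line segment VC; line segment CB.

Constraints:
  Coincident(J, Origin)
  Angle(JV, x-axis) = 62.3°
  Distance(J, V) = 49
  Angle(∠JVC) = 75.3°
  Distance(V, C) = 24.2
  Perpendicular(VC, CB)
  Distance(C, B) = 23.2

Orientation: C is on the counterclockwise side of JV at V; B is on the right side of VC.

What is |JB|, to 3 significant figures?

71.6

∠JVC = 75.3°, so VC runs at 62.3° + (180° − 75.3°) = 167° from the x-axis; with |VC| = 24.2, C = V + 24.2·(cos 167°, sin 167°) = (-0.802, 48.8). VC is perpendicular to CB; with |CB| = 23.2 on the right of VC, B = C + 23.2·(0.225, 0.974) = (4.42, 71.4). Then |JB| = |B − J| = 71.6.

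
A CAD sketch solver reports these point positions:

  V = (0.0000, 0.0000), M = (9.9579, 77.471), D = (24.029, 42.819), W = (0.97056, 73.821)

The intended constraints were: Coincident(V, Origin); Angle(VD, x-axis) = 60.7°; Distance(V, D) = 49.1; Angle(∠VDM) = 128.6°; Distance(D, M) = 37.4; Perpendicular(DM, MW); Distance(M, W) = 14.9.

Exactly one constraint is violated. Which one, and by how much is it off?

Distance(M, W) = 14.9 — off by 5.20.

V = (0.00, 0.00) ✓; VD at 60.70° ✓; |VD| = 49.10 ✓; ∠VDM = 128.6° ✓; |DM| = 37.40 ✓; ∠(DM, MW) = 90.00° ✓; |MW| = 9.700 ✗.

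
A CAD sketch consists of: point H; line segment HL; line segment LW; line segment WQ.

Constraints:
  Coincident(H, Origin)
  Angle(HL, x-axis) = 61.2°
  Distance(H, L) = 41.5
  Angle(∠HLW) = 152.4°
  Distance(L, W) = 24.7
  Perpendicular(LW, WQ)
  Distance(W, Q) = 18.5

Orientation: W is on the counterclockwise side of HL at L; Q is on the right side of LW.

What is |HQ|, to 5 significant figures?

72.130

∠HLW = 152.4°, so LW runs at 61.2° + (180° − 152.4°) = 88.800° from the x-axis; with |LW| = 24.7, W = L + 24.7·(cos 88.800°, sin 88.800°) = (20.510, 61.061). LW ⟂ WQ; with |WQ| = 18.5 on the right of LW, Q = W + 18.5·(0.99978, -0.020942) = (39.006, 60.674). Then |HQ| = |Q − H| = 72.130.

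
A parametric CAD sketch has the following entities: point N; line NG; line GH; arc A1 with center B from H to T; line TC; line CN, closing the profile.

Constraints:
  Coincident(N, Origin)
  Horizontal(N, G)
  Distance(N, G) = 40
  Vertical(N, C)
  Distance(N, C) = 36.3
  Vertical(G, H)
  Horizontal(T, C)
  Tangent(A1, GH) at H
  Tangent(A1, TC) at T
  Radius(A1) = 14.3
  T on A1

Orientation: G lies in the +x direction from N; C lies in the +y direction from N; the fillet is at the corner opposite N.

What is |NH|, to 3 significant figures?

45.7

N is at the origin; NG is horizontal with |NG| = 40.0 and G on the +x side, so G = (40.0, 0.00). NC is vertical with |NC| = 36.3 and C on the +y side, so C = (0.00, 36.3). The virtual corner opposite N is at (40.0, 36.3). The tangent condition forces BH to be normal to GH and since A1 is tangent to TC there, BT ⟂ TC, with radius 14.3, so the center B sits 14.3 in from both sides at B = (25.7, 22.0). That places the tangent points at H = (40.0, 22.0) on GH and T = (25.7, 36.3) on TC. Then |NH| = |H − N| = 45.7.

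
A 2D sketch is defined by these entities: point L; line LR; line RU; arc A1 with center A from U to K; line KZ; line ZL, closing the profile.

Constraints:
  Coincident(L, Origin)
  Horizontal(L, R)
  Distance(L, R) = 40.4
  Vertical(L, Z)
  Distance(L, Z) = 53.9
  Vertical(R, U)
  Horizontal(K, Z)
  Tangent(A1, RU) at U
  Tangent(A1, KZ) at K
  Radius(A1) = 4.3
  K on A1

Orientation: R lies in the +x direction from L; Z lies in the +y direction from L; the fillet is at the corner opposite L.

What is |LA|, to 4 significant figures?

61.35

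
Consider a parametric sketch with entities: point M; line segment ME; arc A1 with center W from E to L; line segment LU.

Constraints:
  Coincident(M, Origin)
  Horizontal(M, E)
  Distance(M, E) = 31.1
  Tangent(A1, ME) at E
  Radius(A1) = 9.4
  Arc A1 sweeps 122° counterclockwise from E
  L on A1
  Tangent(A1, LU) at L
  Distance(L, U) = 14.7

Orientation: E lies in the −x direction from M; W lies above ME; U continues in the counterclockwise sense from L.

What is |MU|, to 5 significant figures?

40.948

M is at the origin; ME is horizontal with |ME| = 31.1 and E on the −x side, so E = (-31.100, 0.0000). Tangency of A1 to ME means the radius WE is perpendicular to ME, so W = E + (0, 9.4) = (-31.100, 9.4000). On A1, E sits at bearing -90° from W; a 122° counterclockwise sweep puts L at bearing 32°, so L = W + 9.4·(cos 32°, sin 32°) = (-23.128, 14.381). Tangency of A1 to LU means the radius WL is perpendicular to LU, so LU runs along (−sin 32°, cos 32°); with |LU| = 14.7, U = (-30.918, 26.848). Then |MU| = |U − M| = 40.948.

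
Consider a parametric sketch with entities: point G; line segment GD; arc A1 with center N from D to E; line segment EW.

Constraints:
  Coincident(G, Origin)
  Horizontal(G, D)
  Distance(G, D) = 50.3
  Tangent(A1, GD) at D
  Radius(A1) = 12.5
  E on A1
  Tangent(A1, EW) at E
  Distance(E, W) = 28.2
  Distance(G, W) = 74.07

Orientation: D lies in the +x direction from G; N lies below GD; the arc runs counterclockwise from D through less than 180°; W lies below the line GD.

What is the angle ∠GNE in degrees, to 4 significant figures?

59.22°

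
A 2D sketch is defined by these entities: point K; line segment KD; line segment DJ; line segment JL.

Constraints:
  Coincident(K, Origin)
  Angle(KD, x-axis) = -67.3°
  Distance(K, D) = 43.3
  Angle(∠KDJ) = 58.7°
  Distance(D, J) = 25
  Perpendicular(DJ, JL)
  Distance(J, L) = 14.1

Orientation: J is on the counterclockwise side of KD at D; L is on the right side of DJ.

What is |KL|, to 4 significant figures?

51.16

∠KDJ = 58.7°, so DJ runs at -67.3° + (180° − 58.7°) = 54.00° from the x-axis; with |DJ| = 25.0, J = D + 25.0·(cos 54.00°, sin 54.00°) = (31.40, -19.72). The perpendicularity gives JL at right angles to DJ; with |JL| = 14.1 on the right of DJ, L = J + 14.1·(0.8090, -0.5878) = (42.81, -28.01). Then |KL| = |L − K| = 51.16.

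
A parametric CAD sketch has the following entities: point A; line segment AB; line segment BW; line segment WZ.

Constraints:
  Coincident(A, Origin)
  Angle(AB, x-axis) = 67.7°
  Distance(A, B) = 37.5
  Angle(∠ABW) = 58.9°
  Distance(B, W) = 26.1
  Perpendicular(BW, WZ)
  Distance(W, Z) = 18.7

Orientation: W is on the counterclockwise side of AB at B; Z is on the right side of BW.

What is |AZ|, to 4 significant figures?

51.25

A is at the origin; AB runs at 67.7° with length 37.5, so B = 37.5·(cos 67.7°, sin 67.7°) = (14.23, 34.70). ∠ABW = 58.9°, so BW runs at 67.7° + (180° − 58.9°) = 188.8° from the x-axis; with |BW| = 26.1, W = B + 26.1·(cos 188.8°, sin 188.8°) = (-11.56, 30.70). The perpendicularity gives WZ at right angles to BW; with |WZ| = 18.7 on the right of BW, Z = W + 18.7·(-0.1530, 0.9882) = (-14.42, 49.18). Then |AZ| = |Z − A| = 51.25.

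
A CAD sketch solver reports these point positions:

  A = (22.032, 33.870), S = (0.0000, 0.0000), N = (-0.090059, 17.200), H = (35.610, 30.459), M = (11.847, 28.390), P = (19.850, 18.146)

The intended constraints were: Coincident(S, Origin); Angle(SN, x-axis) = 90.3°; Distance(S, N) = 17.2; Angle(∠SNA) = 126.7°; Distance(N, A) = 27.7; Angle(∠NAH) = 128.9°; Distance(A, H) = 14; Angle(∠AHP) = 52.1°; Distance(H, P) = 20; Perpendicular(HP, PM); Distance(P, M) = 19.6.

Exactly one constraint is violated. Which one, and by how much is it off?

Distance(P, M) = 19.6 — off by 6.60.

S = (0.00, 0.00) ✓; SN at 90.30° ✓; |SN| = 17.20 ✓; ∠SNA = 126.7° ✓; |NA| = 27.70 ✓; ∠NAH = 128.9° ✓; |AH| = 14.00 ✓; ∠AHP = 52.10° ✓; |HP| = 20.00 ✓; ∠(HP, PM) = 90.00° ✓; |PM| = 13.00 ✗.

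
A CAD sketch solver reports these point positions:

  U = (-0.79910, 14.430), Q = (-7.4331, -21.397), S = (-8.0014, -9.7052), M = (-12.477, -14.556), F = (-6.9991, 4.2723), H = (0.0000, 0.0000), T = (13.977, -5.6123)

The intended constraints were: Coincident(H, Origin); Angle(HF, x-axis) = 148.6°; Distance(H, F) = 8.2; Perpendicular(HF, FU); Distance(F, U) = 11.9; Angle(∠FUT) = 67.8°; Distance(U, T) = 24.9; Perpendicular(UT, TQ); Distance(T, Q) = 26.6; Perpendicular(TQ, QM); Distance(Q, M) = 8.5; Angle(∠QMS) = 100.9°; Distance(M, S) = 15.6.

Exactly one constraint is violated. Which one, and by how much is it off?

Distance(M, S) = 15.6 — off by 9.00.

H = (0.00, 0.00) ✓; HF at 148.6° ✓; |HF| = 8.200 ✓; ∠(HF, FU) = 90.00° ✓; |FU| = 11.90 ✓; ∠FUT = 67.80° ✓; |UT| = 24.90 ✓; ∠(UT, TQ) = 90.00° ✓; |TQ| = 26.60 ✓; ∠(TQ, QM) = 90.00° ✓; |QM| = 8.499 ✓; ∠QMS = 100.9° ✓; |MS| = 6.600 ✗.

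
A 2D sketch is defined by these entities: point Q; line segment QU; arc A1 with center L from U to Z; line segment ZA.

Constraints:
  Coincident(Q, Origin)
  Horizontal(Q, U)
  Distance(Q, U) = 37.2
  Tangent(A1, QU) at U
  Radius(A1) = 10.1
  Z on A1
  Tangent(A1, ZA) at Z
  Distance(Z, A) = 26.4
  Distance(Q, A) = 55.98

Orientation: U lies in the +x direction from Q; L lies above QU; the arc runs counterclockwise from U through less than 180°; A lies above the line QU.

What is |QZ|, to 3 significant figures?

48.6

Checks: ∠(LU, UQ) = 90.00° ✓; |LU| = 10.10 ✓; |LZ| = 10.10 ✓; ∠(LZ, ZA) = 90.00° ✓; |ZA| = 26.40 ✓; |QA| = 55.98 ✓.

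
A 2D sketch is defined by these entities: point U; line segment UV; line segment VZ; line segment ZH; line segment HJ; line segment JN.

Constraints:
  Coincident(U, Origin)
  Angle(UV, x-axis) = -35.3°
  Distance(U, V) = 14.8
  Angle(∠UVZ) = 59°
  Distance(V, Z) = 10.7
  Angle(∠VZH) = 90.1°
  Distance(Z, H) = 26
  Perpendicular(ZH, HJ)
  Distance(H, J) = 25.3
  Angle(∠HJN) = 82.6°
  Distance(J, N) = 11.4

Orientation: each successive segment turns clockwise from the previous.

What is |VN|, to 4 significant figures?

19.72

ZH is perpendicular to HJ, so HJ runs at 23.80°; with |HJ| = 25.3, J = (14.94, 21.15). ∠HJN = 82.6° gives JN at -73.60° from the x-axis; with |JN| = 11.4, N = (18.16, 10.21). Then |VN| = |N − V| = 19.72.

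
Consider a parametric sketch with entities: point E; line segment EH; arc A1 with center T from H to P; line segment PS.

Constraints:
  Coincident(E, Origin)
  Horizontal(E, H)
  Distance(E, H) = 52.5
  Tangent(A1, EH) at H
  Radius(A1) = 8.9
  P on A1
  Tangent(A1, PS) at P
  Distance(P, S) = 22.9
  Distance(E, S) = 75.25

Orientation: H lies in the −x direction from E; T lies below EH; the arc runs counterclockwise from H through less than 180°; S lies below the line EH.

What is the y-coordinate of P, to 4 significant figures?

-4.814

Checks: |TP| = 8.900 ✓; ∠(TP, PS) = 90.00° ✓; |PS| = 22.90 ✓; |ES| = 75.25 ✓.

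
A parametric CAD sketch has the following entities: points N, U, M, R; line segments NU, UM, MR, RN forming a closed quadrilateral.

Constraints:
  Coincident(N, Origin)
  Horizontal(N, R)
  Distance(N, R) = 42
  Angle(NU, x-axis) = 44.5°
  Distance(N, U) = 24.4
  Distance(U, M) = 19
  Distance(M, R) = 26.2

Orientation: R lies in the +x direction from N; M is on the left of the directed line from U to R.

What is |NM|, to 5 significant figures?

42.784

N is at the origin; NR is horizontal with |NR| = 42.0 and R in +x, so R = (42.0, 0). NU runs at 44.5° with |NU| = 24.4, so U = (17.403, 17.102). M is determined by |UM| = 19.0 and |MR| = 26.2 together: it lies at the intersection of circle(U, 19.0) and circle(R, 26.2). With |UR| = 29.958, the foot of the radical line on UR is 9.5474 from U and the perpendicular offset is √(19.0² − 9.5474²) = 16.427. Taking the left-of-UR solution: M = (34.620, 25.139).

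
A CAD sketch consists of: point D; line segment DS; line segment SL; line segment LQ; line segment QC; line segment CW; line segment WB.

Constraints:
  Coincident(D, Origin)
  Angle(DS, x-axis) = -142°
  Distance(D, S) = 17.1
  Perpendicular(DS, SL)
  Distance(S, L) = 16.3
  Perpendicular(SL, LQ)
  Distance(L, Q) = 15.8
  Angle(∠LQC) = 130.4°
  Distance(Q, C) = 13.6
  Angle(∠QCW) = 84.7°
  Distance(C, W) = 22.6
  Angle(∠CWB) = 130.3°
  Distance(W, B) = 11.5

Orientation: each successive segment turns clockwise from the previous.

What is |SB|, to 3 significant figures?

6.50

D is at the origin; DS runs at -142.0° with length 17.1, so S = (-13.5, -10.5). DS ⟂ SL, so SL runs at 128°; with |SL| = 16.3, L = (-23.5, 2.32). SL ⟂ LQ, so LQ runs at 38.0°; with |LQ| = 15.8, Q = (-11.1, 12.0). ∠LQC = 130.4° gives QC at -11.6° from the x-axis; with |QC| = 13.6, C = (2.26, 9.31). ∠QCW = 84.7° gives CW at -107° from the x-axis; with |CW| = 22.6, W = (-4.31, -12.3). ∠CWB = 130.3° gives WB at -157° from the x-axis; with |WB| = 11.5, B = (-14.9, -16.9). Then |SB| = |B − S| = 6.50.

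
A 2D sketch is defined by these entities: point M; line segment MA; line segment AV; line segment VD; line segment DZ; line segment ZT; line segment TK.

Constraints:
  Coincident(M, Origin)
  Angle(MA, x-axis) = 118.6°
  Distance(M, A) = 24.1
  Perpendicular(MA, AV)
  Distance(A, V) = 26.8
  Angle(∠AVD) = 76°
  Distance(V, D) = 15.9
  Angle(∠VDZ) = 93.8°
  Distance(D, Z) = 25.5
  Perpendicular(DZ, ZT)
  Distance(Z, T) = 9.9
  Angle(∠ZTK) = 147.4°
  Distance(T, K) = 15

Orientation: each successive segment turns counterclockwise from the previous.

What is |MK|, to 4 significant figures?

35.32

M is at the origin; MA runs at 118.6° with length 24.1, so A = (-11.54, 21.16). MA ⟂ AV, so AV runs at -151.4°; with |AV| = 26.8, V = (-35.07, 8.330). ∠AVD = 76.0° gives VD at -47.40° from the x-axis; with |VD| = 15.9, D = (-24.30, -3.373). ∠VDZ = 93.8° gives DZ at 38.80° from the x-axis; with |DZ| = 25.5, Z = (-4.431, 12.60). DZ ⟂ ZT, so ZT runs at 128.8°; with |ZT| = 9.9, T = (-10.63, 20.32). ∠ZTK = 147.4° gives TK at 161.4° from the x-axis; with |TK| = 15.0, K = (-24.85, 25.10). Then |MK| = |K − M| = 35.32.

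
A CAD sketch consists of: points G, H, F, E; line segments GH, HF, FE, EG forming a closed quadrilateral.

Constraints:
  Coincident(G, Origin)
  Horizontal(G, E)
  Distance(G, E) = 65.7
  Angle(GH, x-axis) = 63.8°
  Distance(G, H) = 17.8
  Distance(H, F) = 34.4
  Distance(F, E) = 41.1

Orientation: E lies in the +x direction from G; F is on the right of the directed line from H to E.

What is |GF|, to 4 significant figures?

29.59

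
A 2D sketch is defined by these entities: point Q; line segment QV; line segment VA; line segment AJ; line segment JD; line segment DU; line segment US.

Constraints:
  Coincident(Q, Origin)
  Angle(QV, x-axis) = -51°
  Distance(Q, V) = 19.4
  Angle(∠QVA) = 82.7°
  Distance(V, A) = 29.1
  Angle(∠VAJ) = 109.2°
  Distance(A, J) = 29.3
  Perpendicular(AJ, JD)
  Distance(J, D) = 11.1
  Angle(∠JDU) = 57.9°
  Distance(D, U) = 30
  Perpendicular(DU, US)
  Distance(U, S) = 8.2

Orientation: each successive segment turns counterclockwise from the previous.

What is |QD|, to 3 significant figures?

28.5

∠VAJ = 109.2° gives AJ at 117° from the x-axis; with |AJ| = 29.3, J = (19.0, 32.0). AJ ⟂ JD, so JD runs at -153°; with |JD| = 11.1, D = (9.08, 27.0). Then |QD| = |D − Q| = 28.5.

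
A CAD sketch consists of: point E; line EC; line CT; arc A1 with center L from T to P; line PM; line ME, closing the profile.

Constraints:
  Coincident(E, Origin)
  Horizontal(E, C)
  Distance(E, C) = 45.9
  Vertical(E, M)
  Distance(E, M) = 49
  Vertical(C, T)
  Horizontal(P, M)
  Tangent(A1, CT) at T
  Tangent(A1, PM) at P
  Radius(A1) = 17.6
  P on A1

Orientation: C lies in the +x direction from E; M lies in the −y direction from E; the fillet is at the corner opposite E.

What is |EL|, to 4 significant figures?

42.27

E is at the origin; EC is horizontal with |EC| = 45.9 and C on the +x side, so C = (45.90, 0.000). E and M share the same x with |EM| = 49.0 and M on the −y side, so M = (0.000, -49.00). The virtual corner opposite E is at (45.90, -49.00). A1 meets CT tangentially, so LT is at right angles to CT and tangency of A1 to PM means the radius LP is perpendicular to PM, with radius 17.6, so the center L sits 17.6 in from both sides at L = (28.30, -31.40). Then |EL| = |L − E| = 42.27.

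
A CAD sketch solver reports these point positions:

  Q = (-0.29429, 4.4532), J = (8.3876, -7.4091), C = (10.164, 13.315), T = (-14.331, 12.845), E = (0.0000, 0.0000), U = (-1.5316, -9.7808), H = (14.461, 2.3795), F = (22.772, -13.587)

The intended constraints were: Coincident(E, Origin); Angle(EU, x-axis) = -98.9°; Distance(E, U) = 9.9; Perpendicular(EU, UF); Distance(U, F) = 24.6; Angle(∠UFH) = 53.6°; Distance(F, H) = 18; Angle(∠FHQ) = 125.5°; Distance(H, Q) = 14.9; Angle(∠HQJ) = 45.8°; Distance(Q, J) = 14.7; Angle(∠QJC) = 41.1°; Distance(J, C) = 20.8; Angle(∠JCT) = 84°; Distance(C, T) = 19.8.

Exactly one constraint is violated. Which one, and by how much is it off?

Distance(C, T) = 19.8 — off by 4.70.

E = (0.00, 0.00) ✓; EU at -98.90° ✓; |EU| = 9.900 ✓; ∠(EU, UF) = 90.00° ✓; |UF| = 24.60 ✓; ∠UFH = 53.60° ✓; |FH| = 18.00 ✓; ∠FHQ = 125.5° ✓; |HQ| = 14.90 ✓; ∠HQJ = 45.80° ✓; |QJ| = 14.70 ✓; ∠QJC = 41.10° ✓; |JC| = 20.80 ✓; ∠JCT = 84.00° ✓; |CT| = 24.50 ✗.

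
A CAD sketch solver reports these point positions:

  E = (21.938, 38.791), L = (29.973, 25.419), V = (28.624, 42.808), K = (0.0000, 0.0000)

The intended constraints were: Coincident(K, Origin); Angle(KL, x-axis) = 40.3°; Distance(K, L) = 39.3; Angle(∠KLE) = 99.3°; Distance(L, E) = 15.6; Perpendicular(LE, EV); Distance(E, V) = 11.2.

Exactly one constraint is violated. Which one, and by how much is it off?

Distance(E, V) = 11.2 — off by 3.40.

K = (0.00, 0.00) ✓; KL at 40.30° ✓; |KL| = 39.30 ✓; ∠KLE = 99.30° ✓; |LE| = 15.60 ✓; ∠(LE, EV) = 90.00° ✓; |EV| = 7.800 ✗.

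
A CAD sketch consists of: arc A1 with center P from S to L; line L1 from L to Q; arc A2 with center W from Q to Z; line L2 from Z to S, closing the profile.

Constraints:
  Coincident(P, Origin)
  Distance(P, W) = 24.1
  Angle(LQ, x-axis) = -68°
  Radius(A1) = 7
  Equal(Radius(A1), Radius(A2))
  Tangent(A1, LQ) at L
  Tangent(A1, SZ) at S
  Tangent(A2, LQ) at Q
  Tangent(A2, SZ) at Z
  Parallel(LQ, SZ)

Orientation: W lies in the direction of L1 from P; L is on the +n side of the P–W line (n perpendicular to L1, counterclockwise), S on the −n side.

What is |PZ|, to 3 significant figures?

25.1

Tangency of A1 to both parallel lines with radius 7.0 puts L and S at P ± 7.0·n: L = (6.49, 2.62), S = (-6.49, -2.62). Equal radii place Q and Z the same way about W: Q = W + 7.0·n = (15.5, -19.7), Z = W − 7.0·n = (2.54, -25.0). Then |PZ| = |Z − P| = 25.1.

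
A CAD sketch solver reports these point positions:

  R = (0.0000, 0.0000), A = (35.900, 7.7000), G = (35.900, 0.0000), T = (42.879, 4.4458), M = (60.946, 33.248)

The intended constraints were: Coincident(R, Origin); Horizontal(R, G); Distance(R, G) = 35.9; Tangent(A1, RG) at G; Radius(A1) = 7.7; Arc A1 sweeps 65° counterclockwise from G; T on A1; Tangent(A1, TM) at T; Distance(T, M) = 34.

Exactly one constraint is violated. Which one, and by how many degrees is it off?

Tangent(A1, TM) at T — off by 7.10°.

R = (0.00, 0.00) ✓; R.y = 0.00, G.y = 0.00 ✓; |RG| = 35.90 ✓; ∠(AG, GR) = 90.00° ✓; |AG| = 7.700 ✓; bearing(A→T) − bearing(A→G) = 65.00° ✓; |AT| = 7.700 ✓; ∠(AT, TM) = 97.10° ✗; |TM| = 34.00 ✓.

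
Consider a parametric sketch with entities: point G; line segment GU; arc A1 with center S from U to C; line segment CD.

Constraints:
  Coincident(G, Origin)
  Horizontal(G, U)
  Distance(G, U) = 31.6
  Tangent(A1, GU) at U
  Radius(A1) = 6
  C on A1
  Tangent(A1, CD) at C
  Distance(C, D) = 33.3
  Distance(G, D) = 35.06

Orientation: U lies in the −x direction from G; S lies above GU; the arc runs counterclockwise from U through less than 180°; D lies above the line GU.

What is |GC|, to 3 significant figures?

26.4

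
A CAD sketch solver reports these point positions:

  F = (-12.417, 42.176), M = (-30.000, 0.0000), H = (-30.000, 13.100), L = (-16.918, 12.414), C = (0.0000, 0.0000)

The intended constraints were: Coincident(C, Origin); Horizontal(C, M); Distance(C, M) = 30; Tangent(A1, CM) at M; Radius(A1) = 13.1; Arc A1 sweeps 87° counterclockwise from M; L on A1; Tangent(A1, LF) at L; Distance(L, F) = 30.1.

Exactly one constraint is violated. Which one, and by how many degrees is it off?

Tangent(A1, LF) at L — off by 5.60°.

C = (0.00, 0.00) ✓; C.y = 0.00, M.y = 0.00 ✓; |CM| = 30.00 ✓; ∠(HM, MC) = 90.00° ✓; |HM| = 13.10 ✓; bearing(H→L) − bearing(H→M) = 87.00° ✓; |HL| = 13.10 ✓; ∠(HL, LF) = 95.60° ✗; |LF| = 30.10 ✓.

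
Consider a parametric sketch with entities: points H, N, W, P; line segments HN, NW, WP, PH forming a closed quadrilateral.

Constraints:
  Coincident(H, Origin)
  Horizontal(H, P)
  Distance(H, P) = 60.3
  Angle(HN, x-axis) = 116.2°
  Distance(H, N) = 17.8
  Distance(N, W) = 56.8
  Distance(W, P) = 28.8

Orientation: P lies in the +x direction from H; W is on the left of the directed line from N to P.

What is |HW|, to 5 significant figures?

54.651

H is at the origin; H and P share the same y with |HP| = 60.3 and P in +x, so P = (60.3, 0). HN runs at 116.2° with |HN| = 17.8, so N = (-7.8588, 15.971). W is determined by |NW| = 56.8 and |WP| = 28.8 together: it lies at the intersection of circle(N, 56.8) and circle(P, 28.8). With |NP| = 70.005, the foot of the radical line on NP is 52.121 from N and the perpendicular offset is √(56.8² − 52.121²) = 22.575. Taking the left-of-NP solution: W = (48.038, 26.059).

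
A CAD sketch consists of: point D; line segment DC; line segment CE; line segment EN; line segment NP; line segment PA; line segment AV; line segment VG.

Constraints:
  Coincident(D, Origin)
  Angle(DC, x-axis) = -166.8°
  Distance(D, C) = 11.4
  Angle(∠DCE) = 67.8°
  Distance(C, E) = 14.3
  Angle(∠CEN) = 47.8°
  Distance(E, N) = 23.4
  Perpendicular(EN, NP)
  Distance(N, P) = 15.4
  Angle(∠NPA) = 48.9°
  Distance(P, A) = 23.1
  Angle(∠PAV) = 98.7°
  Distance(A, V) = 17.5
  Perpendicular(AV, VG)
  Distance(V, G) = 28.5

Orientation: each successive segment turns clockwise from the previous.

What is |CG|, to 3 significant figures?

31.4

D is at the origin; DC runs at -166.8° with length 11.4, so C = (-11.1, -2.60). ∠DCE = 67.8° gives CE at 81.0° from the x-axis; with |CE| = 14.3, E = (-8.86, 11.5). ∠CEN = 47.8° gives EN at -51.2° from the x-axis; with |EN| = 23.4, N = (5.80, -6.72). EN ⟂ NP, so NP runs at -141°; with |NP| = 15.4, P = (-6.20, -16.4). ∠NPA = 48.9° gives PA at 87.7° from the x-axis; with |PA| = 23.1, A = (-5.27, 6.72). ∠PAV = 98.7° gives AV at 6.40° from the x-axis; with |AV| = 17.5, V = (12.1, 8.67). AV ⟂ VG, so VG runs at -83.6°; with |VG| = 28.5, G = (15.3, -19.7). Then |CG| = |G − C| = 31.4.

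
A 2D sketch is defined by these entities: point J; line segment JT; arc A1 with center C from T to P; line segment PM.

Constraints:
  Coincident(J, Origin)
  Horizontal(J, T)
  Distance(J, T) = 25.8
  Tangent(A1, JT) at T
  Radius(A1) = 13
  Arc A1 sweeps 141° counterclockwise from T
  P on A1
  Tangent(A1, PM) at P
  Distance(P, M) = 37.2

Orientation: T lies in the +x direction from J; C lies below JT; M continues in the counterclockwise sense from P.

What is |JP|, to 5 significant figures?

29.055

Tangency of A1 to JT means the radius CT is perpendicular to JT, so C = T + (0, -13) = (25.800, -13.000). On A1, T sits at bearing 90° from C; a 141° counterclockwise sweep puts P at bearing 231°, so P = C + 13.0·(cos 231°, sin 231°) = (17.619, -23.103). Then |JP| = |P − J| = 29.055.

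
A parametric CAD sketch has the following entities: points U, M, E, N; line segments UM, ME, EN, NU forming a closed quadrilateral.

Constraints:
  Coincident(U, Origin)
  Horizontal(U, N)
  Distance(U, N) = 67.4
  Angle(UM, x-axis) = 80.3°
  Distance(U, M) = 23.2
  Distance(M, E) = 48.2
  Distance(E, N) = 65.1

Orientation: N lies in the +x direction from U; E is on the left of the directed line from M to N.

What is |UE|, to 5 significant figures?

68.663

Checks: |ME| = 48.20 ✓; |EN| = 65.10 ✓.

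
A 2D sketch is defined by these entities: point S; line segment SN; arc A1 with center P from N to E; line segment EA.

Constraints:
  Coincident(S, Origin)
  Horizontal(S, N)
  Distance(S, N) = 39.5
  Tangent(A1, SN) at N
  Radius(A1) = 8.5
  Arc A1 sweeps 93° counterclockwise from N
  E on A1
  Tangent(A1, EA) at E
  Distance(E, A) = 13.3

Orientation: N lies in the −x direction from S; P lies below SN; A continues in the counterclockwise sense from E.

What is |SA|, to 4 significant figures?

52.25

On A1, N sits at bearing 90° from P; a 93° counterclockwise sweep puts E at bearing 183°, so E = P + 8.5·(cos 183°, sin 183°) = (-47.99, -8.945). A1 meets EA tangentially, so PE is at right angles to EA, so EA runs along (−sin 183°, cos 183°); with |EA| = 13.3, A = (-47.29, -22.23). Then |SA| = |A − S| = 52.25.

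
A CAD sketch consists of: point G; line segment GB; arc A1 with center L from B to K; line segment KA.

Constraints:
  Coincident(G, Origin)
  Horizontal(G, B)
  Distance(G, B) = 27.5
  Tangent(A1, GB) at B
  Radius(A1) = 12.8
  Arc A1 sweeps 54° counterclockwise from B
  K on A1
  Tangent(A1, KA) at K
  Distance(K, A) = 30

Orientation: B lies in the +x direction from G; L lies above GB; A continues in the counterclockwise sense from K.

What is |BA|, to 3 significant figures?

40.7

G is at the origin; G and B share the same y with |GB| = 27.5 and B on the +x side, so B = (27.5, 0.00). Tangency of A1 to GB means the radius LB is perpendicular to GB, so L = B + (0, 12.8) = (27.5, 12.8). On A1, B sits at bearing -90° from L; a 54° counterclockwise sweep puts K at bearing -36°, so K = L + 12.8·(cos -36°, sin -36°) = (37.9, 5.28). Tangency of A1 to KA means the radius LK is perpendicular to KA, so KA runs along (−sin -36°, cos -36°); with |KA| = 30.0, A = (55.5, 29.5). Then |BA| = |A − B| = 40.7.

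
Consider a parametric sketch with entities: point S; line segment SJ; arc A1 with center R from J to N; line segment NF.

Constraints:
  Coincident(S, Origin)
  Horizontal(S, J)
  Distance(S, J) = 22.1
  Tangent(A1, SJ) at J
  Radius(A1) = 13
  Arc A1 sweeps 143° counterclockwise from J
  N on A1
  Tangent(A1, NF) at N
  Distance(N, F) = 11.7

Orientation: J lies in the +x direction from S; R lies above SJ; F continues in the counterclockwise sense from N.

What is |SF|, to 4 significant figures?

36.73

S is at the origin; SJ is horizontal with |SJ| = 22.1 and J on the +x side, so J = (22.10, 0.000). Since A1 is tangent to SJ there, RJ ⟂ SJ, so R = J + (0, 13) = (22.10, 13.00). On A1, J sits at bearing -90° from R; a 143° counterclockwise sweep puts N at bearing 53°, so N = R + 13.0·(cos 53°, sin 53°) = (29.92, 23.38). Tangency of A1 to NF means the radius RN is perpendicular to NF, so NF runs along (−sin 53°, cos 53°); with |NF| = 11.7, F = (20.58, 30.42). Then |SF| = |F − S| = 36.73.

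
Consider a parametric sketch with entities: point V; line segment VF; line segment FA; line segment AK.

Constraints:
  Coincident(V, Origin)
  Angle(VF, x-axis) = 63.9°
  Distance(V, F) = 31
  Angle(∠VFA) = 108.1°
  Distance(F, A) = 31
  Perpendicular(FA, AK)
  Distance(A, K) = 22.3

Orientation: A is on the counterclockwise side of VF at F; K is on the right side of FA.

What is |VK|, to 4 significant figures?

65.81

V is at the origin; VF runs at 63.9° with length 31.0, so F = 31.0·(cos 63.9°, sin 63.9°) = (13.64, 27.84). ∠VFA = 108.1°, so FA runs at 63.9° + (180° − 108.1°) = 135.8° from the x-axis; with |FA| = 31.0, A = F + 31.0·(cos 135.8°, sin 135.8°) = (-8.586, 49.45). FA ⟂ AK; with |AK| = 22.3 on the right of FA, K = A + 22.3·(0.6972, 0.7169) = (6.961, 65.44). Then |VK| = |K − V| = 65.81.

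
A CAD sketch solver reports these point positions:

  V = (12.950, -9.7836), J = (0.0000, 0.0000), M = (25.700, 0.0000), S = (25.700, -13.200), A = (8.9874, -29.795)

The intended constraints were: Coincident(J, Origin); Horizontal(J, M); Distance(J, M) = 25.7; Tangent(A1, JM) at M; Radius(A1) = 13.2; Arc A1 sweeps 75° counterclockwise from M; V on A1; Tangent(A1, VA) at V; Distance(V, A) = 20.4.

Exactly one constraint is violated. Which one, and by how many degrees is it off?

Tangent(A1, VA) at V — off by 3.80°.

J = (0.00, 0.00) ✓; J.y = 0.00, M.y = 0.00 ✓; |JM| = 25.70 ✓; ∠(SM, MJ) = 90.00° ✓; |SM| = 13.20 ✓; bearing(S→V) − bearing(S→M) = 75.00° ✓; |SV| = 13.20 ✓; ∠(SV, VA) = 86.20° ✗; |VA| = 20.40 ✓.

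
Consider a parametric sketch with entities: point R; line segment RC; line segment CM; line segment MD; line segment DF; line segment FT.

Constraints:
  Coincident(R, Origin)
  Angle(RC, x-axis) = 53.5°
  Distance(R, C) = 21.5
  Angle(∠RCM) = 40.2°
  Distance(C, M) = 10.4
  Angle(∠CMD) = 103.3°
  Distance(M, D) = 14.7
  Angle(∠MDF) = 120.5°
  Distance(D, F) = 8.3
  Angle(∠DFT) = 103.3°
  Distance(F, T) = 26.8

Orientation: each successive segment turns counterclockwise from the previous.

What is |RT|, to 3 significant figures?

32.2

R is at the origin; RC runs at 53.5° with length 21.5, so C = (12.8, 17.3). ∠RCM = 40.2° gives CM at -167° from the x-axis; with |CM| = 10.4, M = (2.67, 14.9). ∠CMD = 103.3° gives MD at -90.0° from the x-axis; with |MD| = 14.7, D = (2.67, 0.190). ∠MDF = 120.5° gives DF at -30.5° from the x-axis; with |DF| = 8.3, F = (9.82, -4.02). ∠DFT = 103.3° gives FT at 46.2° from the x-axis; with |FT| = 26.8, T = (28.4, 15.3). Then |RT| = |T − R| = 32.2.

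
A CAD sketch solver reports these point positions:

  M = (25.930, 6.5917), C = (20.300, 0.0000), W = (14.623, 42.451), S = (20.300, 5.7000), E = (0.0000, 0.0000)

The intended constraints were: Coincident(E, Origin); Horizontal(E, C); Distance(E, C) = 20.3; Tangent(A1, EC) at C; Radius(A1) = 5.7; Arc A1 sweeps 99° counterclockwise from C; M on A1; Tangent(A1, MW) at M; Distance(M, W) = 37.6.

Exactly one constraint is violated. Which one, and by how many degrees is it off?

Tangent(A1, MW) at M — off by 8.50°.

E = (0.00, 0.00) ✓; E.y = 0.00, C.y = 0.00 ✓; |EC| = 20.30 ✓; ∠(SC, CE) = 90.00° ✓; |SC| = 5.700 ✓; bearing(S→M) − bearing(S→C) = 99.00° ✓; |SM| = 5.700 ✓; ∠(SM, MW) = 81.50° ✗; |MW| = 37.60 ✓.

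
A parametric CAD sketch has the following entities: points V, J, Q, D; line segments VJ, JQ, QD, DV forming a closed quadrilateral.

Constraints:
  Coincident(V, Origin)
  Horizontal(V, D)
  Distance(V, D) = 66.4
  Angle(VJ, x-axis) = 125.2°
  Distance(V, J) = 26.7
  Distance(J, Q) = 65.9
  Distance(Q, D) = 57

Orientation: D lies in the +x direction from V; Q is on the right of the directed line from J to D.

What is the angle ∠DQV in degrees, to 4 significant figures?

85.13°

Checks: |JQ| = 65.90 ✓; |QD| = 57.00 ✓.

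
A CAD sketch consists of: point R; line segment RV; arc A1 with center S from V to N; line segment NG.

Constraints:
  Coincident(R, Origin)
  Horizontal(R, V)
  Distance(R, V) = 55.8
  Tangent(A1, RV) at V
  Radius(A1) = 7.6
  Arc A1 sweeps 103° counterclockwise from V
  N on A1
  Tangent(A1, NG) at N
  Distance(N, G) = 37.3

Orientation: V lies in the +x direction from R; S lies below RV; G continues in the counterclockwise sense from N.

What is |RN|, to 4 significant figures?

49.28

R is at the origin; RV is horizontal with |RV| = 55.8 and V on the +x side, so V = (55.80, 0.000). The tangent condition forces SV to be normal to RV, so S = V + (0, -7.6) = (55.80, -7.600). On A1, V sits at bearing 90° from S; a 103° counterclockwise sweep puts N at bearing 193°, so N = S + 7.6·(cos 193°, sin 193°) = (48.39, -9.310). Then |RN| = |N − R| = 49.28.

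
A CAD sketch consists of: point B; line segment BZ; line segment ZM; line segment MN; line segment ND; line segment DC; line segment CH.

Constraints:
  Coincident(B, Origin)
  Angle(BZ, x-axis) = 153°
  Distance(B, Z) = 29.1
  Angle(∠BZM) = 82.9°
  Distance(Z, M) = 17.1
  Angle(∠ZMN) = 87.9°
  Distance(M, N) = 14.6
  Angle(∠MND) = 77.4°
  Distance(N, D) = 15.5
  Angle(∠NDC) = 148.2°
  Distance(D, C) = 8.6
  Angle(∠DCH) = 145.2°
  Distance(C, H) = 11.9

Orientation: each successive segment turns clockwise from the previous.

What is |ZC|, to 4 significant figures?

6.199

B is at the origin; BZ runs at 153.0° with length 29.1, so Z = (-25.93, 13.21). ∠BZM = 82.9° gives ZM at 55.90° from the x-axis; with |ZM| = 17.1, M = (-16.34, 27.37). ∠ZMN = 87.9° gives MN at -36.20° from the x-axis; with |MN| = 14.6, N = (-4.560, 18.75). ∠MND = 77.4° gives ND at -138.8° from the x-axis; with |ND| = 15.5, D = (-16.22, 8.538). ∠NDC = 148.2° gives DC at -170.6° from the x-axis; with |DC| = 8.6, C = (-24.71, 7.134). Then |ZC| = |C − Z| = 6.199.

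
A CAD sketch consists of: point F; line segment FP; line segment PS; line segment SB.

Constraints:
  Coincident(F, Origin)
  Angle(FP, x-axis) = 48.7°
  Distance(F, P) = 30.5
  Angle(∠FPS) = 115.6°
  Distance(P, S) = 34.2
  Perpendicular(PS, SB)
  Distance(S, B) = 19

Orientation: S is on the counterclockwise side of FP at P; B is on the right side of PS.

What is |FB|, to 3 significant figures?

66.4

F is at the origin; FP runs at 48.7° with length 30.5, so P = 30.5·(cos 48.7°, sin 48.7°) = (20.1, 22.9). ∠FPS = 115.6°, so PS runs at 48.7° + (180° − 115.6°) = 113° from the x-axis; with |PS| = 34.2, S = P + 34.2·(cos 113°, sin 113°) = (6.71, 54.4). PS ⟂ SB; with |SB| = 19.0 on the right of PS, B = S + 19.0·(0.920, 0.392) = (24.2, 61.8). Then |FB| = |B − F| = 66.4.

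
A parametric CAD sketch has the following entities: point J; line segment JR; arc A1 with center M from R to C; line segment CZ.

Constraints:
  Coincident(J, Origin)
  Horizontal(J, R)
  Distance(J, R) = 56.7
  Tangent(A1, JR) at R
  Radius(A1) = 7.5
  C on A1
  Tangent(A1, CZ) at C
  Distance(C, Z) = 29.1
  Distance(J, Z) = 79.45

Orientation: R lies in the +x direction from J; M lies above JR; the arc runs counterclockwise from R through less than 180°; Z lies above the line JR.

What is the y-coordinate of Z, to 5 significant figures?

33.278

J is at the origin; J and R share the same y with |JR| = 56.7 and R on the +x side, so R = (56.700, 0.0000). Since A1 is tangent to JR there, MR ⟂ JR, so M = R + (0, 7.5) = (56.700, 7.5000). Since MC ⟂ CZ (tangency), |MZ| = √(7.5² + 29.1²) = 30.051 regardless of where C sits on A1. So Z lies on both circle(J, 79.45) and circle(M, 30.051); the above-JR intersection is Z = (72.145, 33.278). C is the foot of the tangent from Z: C = (63.892, 5.3730).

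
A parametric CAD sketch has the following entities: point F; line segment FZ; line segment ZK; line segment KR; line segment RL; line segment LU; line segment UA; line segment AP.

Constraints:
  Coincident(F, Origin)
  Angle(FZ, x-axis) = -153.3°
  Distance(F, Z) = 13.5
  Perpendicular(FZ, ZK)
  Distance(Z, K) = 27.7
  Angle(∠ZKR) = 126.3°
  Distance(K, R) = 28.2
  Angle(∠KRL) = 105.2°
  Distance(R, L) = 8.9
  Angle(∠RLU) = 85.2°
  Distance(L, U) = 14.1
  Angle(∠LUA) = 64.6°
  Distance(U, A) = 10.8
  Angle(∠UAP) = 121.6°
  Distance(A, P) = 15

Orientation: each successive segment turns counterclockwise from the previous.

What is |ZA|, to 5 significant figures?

41.874

∠RLU = 85.2° gives LU at 160.00° from the x-axis; with |LU| = 14.1, U = (18.674, -22.613). ∠LUA = 64.6° gives UA at -84.600° from the x-axis; with |UA| = 10.8, A = (19.691, -33.365). Then |ZA| = |A − Z| = 41.874.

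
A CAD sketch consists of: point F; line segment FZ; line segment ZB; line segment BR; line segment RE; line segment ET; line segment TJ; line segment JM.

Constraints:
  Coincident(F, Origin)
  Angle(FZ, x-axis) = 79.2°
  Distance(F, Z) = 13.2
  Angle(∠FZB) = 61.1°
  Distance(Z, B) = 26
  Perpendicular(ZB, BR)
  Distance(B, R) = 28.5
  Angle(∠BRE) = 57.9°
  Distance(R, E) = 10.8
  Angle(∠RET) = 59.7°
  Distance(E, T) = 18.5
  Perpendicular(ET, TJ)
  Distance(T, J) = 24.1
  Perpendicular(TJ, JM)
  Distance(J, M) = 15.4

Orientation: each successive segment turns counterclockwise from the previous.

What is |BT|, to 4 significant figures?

15.93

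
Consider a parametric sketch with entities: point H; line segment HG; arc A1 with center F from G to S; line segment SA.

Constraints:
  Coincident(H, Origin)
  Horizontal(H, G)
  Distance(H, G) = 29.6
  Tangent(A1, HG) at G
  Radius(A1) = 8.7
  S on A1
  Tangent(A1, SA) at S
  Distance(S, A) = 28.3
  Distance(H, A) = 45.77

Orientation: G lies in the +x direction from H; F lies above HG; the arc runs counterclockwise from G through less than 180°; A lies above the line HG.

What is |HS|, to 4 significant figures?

39.47

H is at the origin; H and G share the same y with |HG| = 29.6 and G on the +x side, so G = (29.60, 0.000). Tangency of A1 to HG means the radius FG is perpendicular to HG, so F = G + (0, 8.7) = (29.60, 8.700). Since FS ⟂ SA (tangency), |FA| = √(8.7² + 28.3²) = 29.61 regardless of where S sits on A1. So A lies on both circle(H, 45.77) and circle(F, 29.61); the above-HG intersection is A = (25.48, 38.02). S is the foot of the tangent from A: S = (37.48, 12.39).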